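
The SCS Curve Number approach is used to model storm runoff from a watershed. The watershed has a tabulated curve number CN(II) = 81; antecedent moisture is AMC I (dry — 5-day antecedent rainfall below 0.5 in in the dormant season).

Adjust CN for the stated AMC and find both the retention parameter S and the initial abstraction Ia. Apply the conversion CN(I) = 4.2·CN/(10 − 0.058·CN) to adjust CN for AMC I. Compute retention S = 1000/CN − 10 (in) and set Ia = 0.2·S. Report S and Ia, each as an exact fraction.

S = 9500/1701 in ≈ 5.585 in; Ia = 1900/1701 in ≈ 1.117 in

CN(I) from CN(II)=81: (4.2·81)/(10 − 0.058·81) = 170100/2651 ≈ 64.164
Retention S: 1000/CN − 10 with CN=64.164 → S = 9500/1701 ≈ 5.585 in
Initial abstraction Ia = S/5 = (9500/1701)/5 = 1900/1701 ≈ 1.117 in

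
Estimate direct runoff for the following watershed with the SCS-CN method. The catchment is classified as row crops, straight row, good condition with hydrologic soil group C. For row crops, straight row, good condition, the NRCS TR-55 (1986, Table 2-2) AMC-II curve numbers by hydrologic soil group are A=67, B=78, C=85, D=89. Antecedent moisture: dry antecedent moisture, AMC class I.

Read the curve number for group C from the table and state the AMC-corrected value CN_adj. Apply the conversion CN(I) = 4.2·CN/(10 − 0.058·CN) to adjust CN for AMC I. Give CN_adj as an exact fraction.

NRCS table: row crops, straight row, good condition, soil group C → CN(II) = 85
CN(I) from CN(II)=85: (4.2·85)/(10 − 0.058·85) = 11900/169 ≈ 70.414

CN_adj = 11900/169 ≈ 70.414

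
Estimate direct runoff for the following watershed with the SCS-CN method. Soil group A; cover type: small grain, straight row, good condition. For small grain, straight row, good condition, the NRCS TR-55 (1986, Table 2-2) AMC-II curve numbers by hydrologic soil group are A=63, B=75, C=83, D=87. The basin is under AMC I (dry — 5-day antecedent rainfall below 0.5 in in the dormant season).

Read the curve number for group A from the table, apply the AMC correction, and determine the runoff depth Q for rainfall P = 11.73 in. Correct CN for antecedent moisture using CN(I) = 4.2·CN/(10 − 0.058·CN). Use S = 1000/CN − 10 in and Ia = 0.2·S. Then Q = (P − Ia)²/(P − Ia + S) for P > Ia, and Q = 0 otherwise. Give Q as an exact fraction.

NRCS table: small grain, straight row, good condition, soil group A → CN(II) = 63
CN(I) from CN(II)=63: (4.2·63)/(10 − 0.058·63) = 132300/3173 ≈ 41.696
Max retention: S = 1000/(132300/3173) − 10 = 18500/1323 in (≈ 13.983 in)
Initial abstraction Ia = S/5 = (18500/1323)/5 = 3700/1323 ≈ 2.797 in
Excess rainfall: 11.730 − 2.797 = 8.933 in; P > Ia so Q > 0
Q: (1181879/132300)² ÷ (3031879/132300) = 1396837970641/401117591700 in (≈ 3.482 in)

Q = 1396837970641/401117591700 in ≈ 3.482 in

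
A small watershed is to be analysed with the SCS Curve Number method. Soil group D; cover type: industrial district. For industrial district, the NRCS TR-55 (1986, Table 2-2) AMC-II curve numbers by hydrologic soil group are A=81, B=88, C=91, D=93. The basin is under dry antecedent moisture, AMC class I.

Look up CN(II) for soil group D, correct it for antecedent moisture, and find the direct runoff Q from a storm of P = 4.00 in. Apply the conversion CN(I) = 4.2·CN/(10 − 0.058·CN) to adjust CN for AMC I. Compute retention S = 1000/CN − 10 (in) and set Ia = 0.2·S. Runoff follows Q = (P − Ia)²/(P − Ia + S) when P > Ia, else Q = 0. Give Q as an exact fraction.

NRCS table: industrial district, soil group D → CN(II) = 93
CN(I) from CN(II)=93: (4.2·93)/(10 − 0.058·93) = 27900/329 ≈ 84.802
Max retention: S = 1000/(27900/329) − 10 = 500/279 in (≈ 1.792 in)
Ia = 0.2·(500/279) = 100/279 in ≈ 0.358 in
P − Ia = 4.000 − 0.358 = 1016/279 ≈ 3.642 in (> 0, runoff occurs)
Q: (1016/279)² ÷ (1516/279) = 258064/105741 in (≈ 2.441 in)

Q = 258064/105741 in ≈ 2.441 in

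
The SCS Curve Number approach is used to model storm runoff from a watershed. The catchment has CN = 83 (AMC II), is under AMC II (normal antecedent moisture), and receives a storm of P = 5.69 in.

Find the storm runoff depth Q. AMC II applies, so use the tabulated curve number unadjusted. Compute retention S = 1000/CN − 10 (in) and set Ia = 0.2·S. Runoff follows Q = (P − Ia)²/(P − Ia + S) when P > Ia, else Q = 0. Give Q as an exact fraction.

Q = 1920805929/504864100 in ≈ 3.805 in

AMC II — tabulated CN = 83 applies directly.
Max retention: S = 1000/83 − 10 = 170/83 in (≈ 2.048 in)
Ia = 0.2·(170/83) = 34/83 in ≈ 0.410 in
Since P=5.690 > Ia=0.410: effective rainfall P−Ia = 43827/8300 in
Q = (43827/8300)²/((43827/8300) + 170/83) = (1920805929/68890000)/(60827/8300) = 1920805929/504864100 in ≈ 3.805 in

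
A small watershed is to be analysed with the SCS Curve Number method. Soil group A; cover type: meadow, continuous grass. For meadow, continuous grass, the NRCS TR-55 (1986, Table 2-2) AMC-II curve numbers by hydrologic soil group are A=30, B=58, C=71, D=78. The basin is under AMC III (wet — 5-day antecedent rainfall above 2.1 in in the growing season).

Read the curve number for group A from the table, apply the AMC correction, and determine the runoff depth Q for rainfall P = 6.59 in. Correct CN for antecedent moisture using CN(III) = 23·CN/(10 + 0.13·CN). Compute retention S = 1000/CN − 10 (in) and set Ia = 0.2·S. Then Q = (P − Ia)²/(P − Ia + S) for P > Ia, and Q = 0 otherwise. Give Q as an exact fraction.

Q = 990423841/700149900 in ≈ 1.415 in

NRCS table: meadow, continuous grass, soil group A → CN(II) = 30
Adjust CN=30 to AMC III: 23·30/(10 + 0.13·30) → 690 ÷ (139/10) = 6900/139 ≈ 49.640
Retention S: 1000/CN − 10 with CN=49.640 → S = 700/69 ≈ 10.145 in
Ia = 0.2S: 0.2·10.145 = 2.029 in (exactly 140/69)
Excess rainfall: 6.590 − 2.029 = 4.561 in; P > Ia so Q > 0
Q: (31471/6900)² ÷ (101471/6900) = 990423841/700149900 in (≈ 1.415 in)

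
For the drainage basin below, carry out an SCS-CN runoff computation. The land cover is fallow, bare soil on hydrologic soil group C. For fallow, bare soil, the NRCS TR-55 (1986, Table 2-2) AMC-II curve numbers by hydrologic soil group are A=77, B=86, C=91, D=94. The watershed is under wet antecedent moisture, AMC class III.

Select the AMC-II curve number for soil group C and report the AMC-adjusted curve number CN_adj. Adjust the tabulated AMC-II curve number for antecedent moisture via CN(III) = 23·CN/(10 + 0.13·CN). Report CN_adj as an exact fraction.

NRCS table: fallow, bare soil, soil group C → CN(II) = 91
Adjust CN=91 to AMC III: 23·91/(10 + 0.13·91) → 2093 ÷ (2183/100) = 209300/2183 ≈ 95.877

CN_adj = 209300/2183 ≈ 95.877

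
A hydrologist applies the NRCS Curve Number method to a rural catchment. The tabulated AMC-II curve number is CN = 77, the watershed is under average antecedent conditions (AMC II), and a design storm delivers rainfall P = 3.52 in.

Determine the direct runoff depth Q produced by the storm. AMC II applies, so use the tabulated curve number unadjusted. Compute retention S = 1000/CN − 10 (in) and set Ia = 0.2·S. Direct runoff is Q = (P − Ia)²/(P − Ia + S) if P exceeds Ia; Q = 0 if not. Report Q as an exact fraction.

Q = 7912969/5474700 in ≈ 1.445 in

CN(II) = 77; AMC II needs no correction.
Max retention: S = 1000/77 − 10 = 230/77 in (≈ 2.987 in)
Ia = 0.2S: 0.2·2.987 = 0.597 in (exactly 46/77)
Excess rainfall: 3.520 − 0.597 = 2.923 in; P > Ia so Q > 0
Q = (5626/1925)²/((5626/1925) + 230/77) = (31651876/3705625)/(11376/1925) = 7912969/5474700 in ≈ 1.445 in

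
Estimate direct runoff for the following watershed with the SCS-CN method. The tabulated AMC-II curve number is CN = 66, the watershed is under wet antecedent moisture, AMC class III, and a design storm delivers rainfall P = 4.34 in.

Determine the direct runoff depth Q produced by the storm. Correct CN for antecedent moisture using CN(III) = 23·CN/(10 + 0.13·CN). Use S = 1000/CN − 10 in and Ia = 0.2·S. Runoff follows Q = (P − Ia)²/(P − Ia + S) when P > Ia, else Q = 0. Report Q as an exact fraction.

Q = 21816176209/8831078850 in ≈ 2.470 in

Adjust CN=66 to AMC III: 23·66/(10 + 0.13·66) → 1518 ÷ (929/50) = 75900/929 ≈ 81.701
Max retention: S = 1000/(75900/929) − 10 = 1700/759 in (≈ 2.240 in)
Initial abstraction Ia = S/5 = (1700/759)/5 = 340/759 ≈ 0.448 in
Excess rainfall: 4.340 − 0.448 = 3.892 in; P > Ia so Q > 0
Q = (147703/37950)²/((147703/37950) + 1700/759) = (21816176209/1440202500)/(232703/37950) = 21816176209/8831078850 in ≈ 2.470 in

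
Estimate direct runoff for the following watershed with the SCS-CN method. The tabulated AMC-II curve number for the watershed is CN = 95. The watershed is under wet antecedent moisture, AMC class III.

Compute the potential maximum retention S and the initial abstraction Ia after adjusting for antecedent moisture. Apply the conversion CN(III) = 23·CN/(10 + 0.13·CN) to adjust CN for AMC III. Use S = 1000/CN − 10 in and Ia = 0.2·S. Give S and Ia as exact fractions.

Adjust CN=95 to AMC III: 23·95/(10 + 0.13·95) → 2185 ÷ (447/20) = 43700/447 ≈ 97.763
S = 1000/(43700/447) − 10 = 100/437 in ≈ 0.229 in
Initial abstraction Ia = S/5 = (100/437)/5 = 20/437 ≈ 0.046 in

S = 100/437 in ≈ 0.229 in; Ia = 20/437 in ≈ 0.046 in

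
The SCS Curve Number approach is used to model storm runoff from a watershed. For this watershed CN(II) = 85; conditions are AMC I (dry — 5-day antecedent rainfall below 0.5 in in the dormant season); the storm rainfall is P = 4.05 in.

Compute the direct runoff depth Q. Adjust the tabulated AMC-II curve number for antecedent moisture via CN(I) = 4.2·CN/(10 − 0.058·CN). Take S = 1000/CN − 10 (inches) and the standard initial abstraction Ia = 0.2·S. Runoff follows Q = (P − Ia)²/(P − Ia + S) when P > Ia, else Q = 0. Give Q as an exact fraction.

Q = 58354321/41980820 in ≈ 1.390 in

Dry (AMC I): CN(I) = 4.2·85/(10 − 0.058·85) = 357/(507/100) = 11900/169 ≈ 70.414
S = 1000/(11900/169) − 10 = 500/119 in ≈ 4.202 in
Ia = 0.2S: 0.2·4.202 = 0.840 in (exactly 100/119)
P − Ia = 4.050 − 0.840 = 7639/2380 ≈ 3.210 in (> 0, runoff occurs)
Runoff Q = (P−Ia)²/(P−Ia+S) = (3.210)²/(3.210+4.202) = 58354321/41980820 ≈ 1.390 in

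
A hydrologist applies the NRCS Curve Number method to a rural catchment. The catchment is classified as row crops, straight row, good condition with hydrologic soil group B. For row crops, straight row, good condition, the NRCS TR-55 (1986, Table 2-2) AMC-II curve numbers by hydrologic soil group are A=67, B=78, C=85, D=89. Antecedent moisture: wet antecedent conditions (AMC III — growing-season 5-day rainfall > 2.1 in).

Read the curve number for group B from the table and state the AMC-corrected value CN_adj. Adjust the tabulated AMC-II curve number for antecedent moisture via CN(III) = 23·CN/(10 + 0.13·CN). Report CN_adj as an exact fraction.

CN_adj = 89700/1007 ≈ 89.076

NRCS table: row crops, straight row, good condition, soil group B → CN(II) = 78
CN(III) from CN(II)=78: (23·78)/(10 + 0.13·78) = 89700/1007 ≈ 89.076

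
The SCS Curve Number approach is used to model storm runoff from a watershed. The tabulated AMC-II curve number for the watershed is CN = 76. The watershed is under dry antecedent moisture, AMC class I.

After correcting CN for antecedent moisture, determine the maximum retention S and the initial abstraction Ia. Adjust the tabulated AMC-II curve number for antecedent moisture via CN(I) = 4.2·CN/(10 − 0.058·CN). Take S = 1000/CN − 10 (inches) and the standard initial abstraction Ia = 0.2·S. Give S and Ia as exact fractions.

Dry (AMC I): CN(I) = 4.2·76/(10 − 0.058·76) = (1596/5)/(699/125) = 13300/233 ≈ 57.082
S = 1000/(13300/233) − 10 = 1000/133 in ≈ 7.519 in
Initial abstraction Ia = S/5 = (1000/133)/5 = 200/133 ≈ 1.504 in

S = 1000/133 in ≈ 7.519 in; Ia = 200/133 in ≈ 1.504 in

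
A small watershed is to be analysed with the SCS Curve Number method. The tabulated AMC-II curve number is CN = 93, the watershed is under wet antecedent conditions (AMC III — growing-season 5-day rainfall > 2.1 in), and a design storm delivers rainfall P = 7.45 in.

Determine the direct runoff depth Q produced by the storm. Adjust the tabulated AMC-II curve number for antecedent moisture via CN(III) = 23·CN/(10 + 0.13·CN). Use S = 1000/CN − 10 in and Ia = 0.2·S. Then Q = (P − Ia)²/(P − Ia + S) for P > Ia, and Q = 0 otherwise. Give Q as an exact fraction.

Wet (AMC III): CN(III) = 23·93/(10 + 0.13·93) = 2139/(2209/100) = 213900/2209 ≈ 96.831
Max retention: S = 1000/(213900/2209) − 10 = 700/2139 in (≈ 0.327 in)
Ia = 0.2S: 0.2·0.327 = 0.065 in (exactly 140/2139)
Excess rainfall: 7.450 − 0.065 = 7.385 in; P > Ia so Q > 0
Q = (315911/42780)²/((315911/42780) + 700/2139) = (99799759921/1830128400)/(329911/42780) = 99799759921/14113592580 in ≈ 7.071 in

Q = 99799759921/14113592580 in ≈ 7.071 in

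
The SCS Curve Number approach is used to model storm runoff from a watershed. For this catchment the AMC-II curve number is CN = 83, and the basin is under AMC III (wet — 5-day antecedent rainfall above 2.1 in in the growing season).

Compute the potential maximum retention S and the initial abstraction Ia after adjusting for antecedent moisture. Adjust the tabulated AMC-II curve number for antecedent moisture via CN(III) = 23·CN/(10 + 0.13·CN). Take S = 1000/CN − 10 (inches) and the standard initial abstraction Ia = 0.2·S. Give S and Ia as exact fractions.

Wet (AMC III): CN(III) = 23·83/(10 + 0.13·83) = 1909/(2079/100) = 190900/2079 ≈ 91.823
S = 1000/(190900/2079) − 10 = 1700/1909 in ≈ 0.891 in
Initial abstraction Ia = S/5 = (1700/1909)/5 = 340/1909 ≈ 0.178 in

S = 1700/1909 in ≈ 0.891 in; Ia = 340/1909 in ≈ 0.178 in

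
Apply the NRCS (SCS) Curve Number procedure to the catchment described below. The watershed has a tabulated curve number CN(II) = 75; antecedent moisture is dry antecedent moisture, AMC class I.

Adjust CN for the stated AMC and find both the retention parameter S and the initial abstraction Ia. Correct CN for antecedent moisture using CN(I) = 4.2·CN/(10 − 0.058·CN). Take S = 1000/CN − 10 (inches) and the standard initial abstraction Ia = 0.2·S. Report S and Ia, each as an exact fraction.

S = 500/63 in ≈ 7.937 in; Ia = 100/63 in ≈ 1.587 in

Adjust CN=75 to AMC I: 4.2·75/(10 − 0.058·75) → 315 ÷ (113/20) = 6300/113 ≈ 55.752
Max retention: S = 1000/(6300/113) − 10 = 500/63 in (≈ 7.937 in)
Initial abstraction Ia = S/5 = (500/63)/5 = 100/63 ≈ 1.587 in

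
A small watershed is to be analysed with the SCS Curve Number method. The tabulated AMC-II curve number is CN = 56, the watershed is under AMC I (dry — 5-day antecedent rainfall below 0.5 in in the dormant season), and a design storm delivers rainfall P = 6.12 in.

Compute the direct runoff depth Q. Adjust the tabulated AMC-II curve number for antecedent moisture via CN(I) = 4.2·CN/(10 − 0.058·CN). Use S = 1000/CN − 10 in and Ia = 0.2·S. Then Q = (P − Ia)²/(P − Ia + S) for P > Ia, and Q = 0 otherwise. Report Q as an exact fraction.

Q = 76405081/284779425 in ≈ 0.268 in

Adjust CN=56 to AMC I: 4.2·56/(10 − 0.058·56) → (1176/5) ÷ (844/125) = 7350/211 ≈ 34.834
Max retention: S = 1000/(7350/211) − 10 = 2750/147 in (≈ 18.707 in)
Initial abstraction Ia = S/5 = (2750/147)/5 = 550/147 ≈ 3.741 in
Excess rainfall: 6.120 − 3.741 = 2.379 in; P > Ia so Q > 0
Runoff Q = (P−Ia)²/(P−Ia+S) = (2.379)²/(2.379+18.707) = 76405081/284779425 ≈ 0.268 in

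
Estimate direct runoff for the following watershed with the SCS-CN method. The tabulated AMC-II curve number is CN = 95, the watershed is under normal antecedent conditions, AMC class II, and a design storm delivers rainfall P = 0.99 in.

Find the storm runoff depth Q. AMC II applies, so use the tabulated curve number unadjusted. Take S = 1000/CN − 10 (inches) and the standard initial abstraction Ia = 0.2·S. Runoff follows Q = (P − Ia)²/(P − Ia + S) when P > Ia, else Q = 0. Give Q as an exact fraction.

CN(II) = 95; AMC II needs no correction.
Max retention: S = 1000/95 − 10 = 10/19 in (≈ 0.526 in)
Ia = 0.2·(10/19) = 2/19 in ≈ 0.105 in
P − Ia = 0.990 − 0.105 = 1681/1900 ≈ 0.885 in (> 0, runoff occurs)
Q: (1681/1900)² ÷ (2681/1900) = 2825761/5093900 in (≈ 0.555 in)

Q = 2825761/5093900 in ≈ 0.555 in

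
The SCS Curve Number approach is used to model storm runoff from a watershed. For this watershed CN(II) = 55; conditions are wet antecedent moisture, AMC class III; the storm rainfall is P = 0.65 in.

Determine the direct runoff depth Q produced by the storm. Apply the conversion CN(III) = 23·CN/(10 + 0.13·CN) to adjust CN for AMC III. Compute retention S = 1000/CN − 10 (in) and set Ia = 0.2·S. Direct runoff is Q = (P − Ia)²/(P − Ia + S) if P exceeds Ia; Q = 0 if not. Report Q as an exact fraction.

Q = 0 in ≈ 0.000 in

Wet (AMC III): CN(III) = 23·55/(10 + 0.13·55) = 1265/(343/20) = 25300/343 ≈ 73.761
Retention S: 1000/CN − 10 with CN=73.761 → S = 900/253 ≈ 3.557 in
Ia = 0.2S: 0.2·3.557 = 0.711 in (exactly 180/253)
P = 0.650 ≤ Ia = 0.711 in: entire storm abstracted, Q = 0.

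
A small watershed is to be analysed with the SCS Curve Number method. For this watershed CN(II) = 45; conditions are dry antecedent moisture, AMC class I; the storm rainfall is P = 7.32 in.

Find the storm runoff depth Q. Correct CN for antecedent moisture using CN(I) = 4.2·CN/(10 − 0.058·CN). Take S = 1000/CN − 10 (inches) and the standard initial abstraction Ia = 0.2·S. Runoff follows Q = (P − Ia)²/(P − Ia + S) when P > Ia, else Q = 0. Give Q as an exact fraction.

Q = 50225569/683173575 in ≈ 0.074 in

Dry (AMC I): CN(I) = 4.2·45/(10 − 0.058·45) = 189/(739/100) = 18900/739 ≈ 25.575
Retention S: 1000/CN − 10 with CN=25.575 → S = 5500/189 ≈ 29.101 in
Ia = 0.2·(5500/189) = 1100/189 in ≈ 5.820 in
P − Ia = 7.320 − 5.820 = 7087/4725 ≈ 1.500 in (> 0, runoff occurs)
Runoff Q = (P−Ia)²/(P−Ia+S) = (1.500)²/(1.500+29.101) = 50225569/683173575 ≈ 0.074 in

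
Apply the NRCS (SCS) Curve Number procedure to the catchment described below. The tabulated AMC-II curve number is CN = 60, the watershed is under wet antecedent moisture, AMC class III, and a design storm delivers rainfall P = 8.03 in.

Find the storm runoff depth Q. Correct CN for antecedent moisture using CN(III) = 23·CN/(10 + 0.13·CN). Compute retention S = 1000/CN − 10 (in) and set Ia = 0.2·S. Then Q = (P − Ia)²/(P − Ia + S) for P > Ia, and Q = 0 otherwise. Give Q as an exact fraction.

Adjust CN=60 to AMC III: 23·60/(10 + 0.13·60) → 1380 ÷ (89/5) = 6900/89 ≈ 77.528
Retention S: 1000/CN − 10 with CN=77.528 → S = 200/69 ≈ 2.899 in
Ia = 0.2·(200/69) = 40/69 in ≈ 0.580 in
Excess rainfall: 8.030 − 0.580 = 7.450 in; P > Ia so Q > 0
Q: (51407/6900)² ÷ (71407/6900) = 2642679649/492708300 in (≈ 5.364 in)

Q = 2642679649/492708300 in ≈ 5.364 in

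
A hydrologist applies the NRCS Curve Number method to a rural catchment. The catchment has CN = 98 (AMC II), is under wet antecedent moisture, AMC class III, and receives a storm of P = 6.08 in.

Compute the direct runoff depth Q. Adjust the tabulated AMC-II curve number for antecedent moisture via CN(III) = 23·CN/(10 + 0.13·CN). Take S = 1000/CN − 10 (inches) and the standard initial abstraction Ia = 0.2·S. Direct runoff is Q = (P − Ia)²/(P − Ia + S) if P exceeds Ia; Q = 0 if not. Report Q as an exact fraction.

Q = 3646750802/610355025 in ≈ 5.975 in

Adjust CN=98 to AMC III: 23·98/(10 + 0.13·98) → 2254 ÷ (1137/50) = 112700/1137 ≈ 99.120
Retention S: 1000/CN − 10 with CN=99.120 → S = 100/1127 ≈ 0.089 in
Ia = 0.2S: 0.2·0.089 = 0.018 in (exactly 20/1127)
Excess rainfall: 6.080 − 0.018 = 6.062 in; P > Ia so Q > 0
Runoff Q = (P−Ia)²/(P−Ia+S) = (6.062)²/(6.062+0.089) = 3646750802/610355025 ≈ 5.975 in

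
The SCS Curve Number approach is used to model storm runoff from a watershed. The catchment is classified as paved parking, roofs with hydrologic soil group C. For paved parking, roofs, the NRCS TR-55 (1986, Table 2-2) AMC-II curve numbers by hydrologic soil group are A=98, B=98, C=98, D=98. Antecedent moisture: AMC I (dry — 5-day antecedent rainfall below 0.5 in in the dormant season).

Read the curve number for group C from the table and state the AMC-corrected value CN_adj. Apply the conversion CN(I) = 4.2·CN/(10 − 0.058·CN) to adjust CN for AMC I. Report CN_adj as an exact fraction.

CN_adj = 102900/1079 ≈ 95.366

NRCS table: paved parking, roofs, soil group C → CN(II) = 98
CN(I) from CN(II)=98: (4.2·98)/(10 − 0.058·98) = 102900/1079 ≈ 95.366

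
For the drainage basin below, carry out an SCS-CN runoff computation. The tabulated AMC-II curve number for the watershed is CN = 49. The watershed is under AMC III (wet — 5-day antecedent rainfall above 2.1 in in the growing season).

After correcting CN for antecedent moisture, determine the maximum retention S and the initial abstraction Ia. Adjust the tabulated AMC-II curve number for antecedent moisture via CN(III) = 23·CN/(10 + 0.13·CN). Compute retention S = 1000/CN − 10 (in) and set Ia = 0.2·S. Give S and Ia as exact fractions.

Adjust CN=49 to AMC III: 23·49/(10 + 0.13·49) → 1127 ÷ (1637/100) = 112700/1637 ≈ 68.845
S = 1000/(112700/1637) − 10 = 5100/1127 in ≈ 4.525 in
Initial abstraction Ia = S/5 = (5100/1127)/5 = 1020/1127 ≈ 0.905 in

S = 5100/1127 in ≈ 4.525 in; Ia = 1020/1127 in ≈ 0.905 in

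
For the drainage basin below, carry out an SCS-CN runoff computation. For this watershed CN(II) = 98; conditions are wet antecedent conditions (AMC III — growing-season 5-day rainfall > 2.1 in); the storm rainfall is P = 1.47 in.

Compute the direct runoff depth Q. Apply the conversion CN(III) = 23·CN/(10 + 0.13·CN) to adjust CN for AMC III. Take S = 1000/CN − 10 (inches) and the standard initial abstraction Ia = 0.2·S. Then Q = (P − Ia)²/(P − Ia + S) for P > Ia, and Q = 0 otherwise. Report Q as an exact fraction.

Q = 26787541561/19572496300 in ≈ 1.369 in

Wet (AMC III): CN(III) = 23·98/(10 + 0.13·98) = 2254/(1137/50) = 112700/1137 ≈ 99.120
Max retention: S = 1000/(112700/1137) − 10 = 100/1127 in (≈ 0.089 in)
Ia = 0.2S: 0.2·0.089 = 0.018 in (exactly 20/1127)
P − Ia = 1.470 − 0.018 = 163669/112700 ≈ 1.452 in (> 0, runoff occurs)
Runoff Q = (P−Ia)²/(P−Ia+S) = (1.452)²/(1.452+0.089) = 26787541561/19572496300 ≈ 1.369 in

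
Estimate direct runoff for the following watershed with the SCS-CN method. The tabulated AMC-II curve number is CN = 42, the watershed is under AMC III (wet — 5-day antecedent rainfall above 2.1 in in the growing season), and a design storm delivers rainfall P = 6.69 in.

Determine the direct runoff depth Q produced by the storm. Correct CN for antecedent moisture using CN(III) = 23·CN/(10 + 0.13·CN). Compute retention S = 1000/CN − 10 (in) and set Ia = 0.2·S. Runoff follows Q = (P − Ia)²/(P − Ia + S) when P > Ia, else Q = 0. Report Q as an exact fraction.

CN(III) from CN(II)=42: (23·42)/(10 + 0.13·42) = 48300/773 ≈ 62.484
Max retention: S = 1000/(48300/773) − 10 = 2900/483 in (≈ 6.004 in)
Ia = 0.2·(2900/483) = 580/483 in ≈ 1.201 in
Since P=6.690 > Ia=1.201: effective rainfall P−Ia = 265127/48300 in
Q: (265127/48300)² ÷ (555127/48300) = 70292326129/26812634100 in (≈ 2.622 in)

Q = 70292326129/26812634100 in ≈ 2.622 in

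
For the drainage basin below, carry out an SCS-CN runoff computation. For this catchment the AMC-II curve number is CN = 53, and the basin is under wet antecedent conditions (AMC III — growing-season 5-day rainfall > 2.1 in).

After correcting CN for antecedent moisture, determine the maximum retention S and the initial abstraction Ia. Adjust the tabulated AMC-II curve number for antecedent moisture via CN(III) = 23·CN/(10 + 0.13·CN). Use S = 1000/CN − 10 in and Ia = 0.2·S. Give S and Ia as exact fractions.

S = 4700/1219 in ≈ 3.856 in; Ia = 940/1219 in ≈ 0.771 in

Adjust CN=53 to AMC III: 23·53/(10 + 0.13·53) → 1219 ÷ (1689/100) = 121900/1689 ≈ 72.173
Retention S: 1000/CN − 10 with CN=72.173 → S = 4700/1219 ≈ 3.856 in
Ia = 0.2·(4700/1219) = 940/1219 in ≈ 0.771 in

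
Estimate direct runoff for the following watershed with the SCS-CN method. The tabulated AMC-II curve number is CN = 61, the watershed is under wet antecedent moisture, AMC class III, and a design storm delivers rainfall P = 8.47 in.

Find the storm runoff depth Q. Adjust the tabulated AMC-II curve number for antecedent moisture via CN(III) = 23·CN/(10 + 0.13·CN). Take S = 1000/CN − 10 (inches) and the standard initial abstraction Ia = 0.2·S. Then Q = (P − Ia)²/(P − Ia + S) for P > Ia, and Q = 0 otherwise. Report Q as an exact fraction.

Q = 1232857136281/210497842300 in ≈ 5.857 in

CN(III) from CN(II)=61: (23·61)/(10 + 0.13·61) = 140300/1793 ≈ 78.249
S = 1000/(140300/1793) − 10 = 3900/1403 in ≈ 2.780 in
Ia = 0.2S: 0.2·2.780 = 0.556 in (exactly 780/1403)
Since P=8.470 > Ia=0.556: effective rainfall P−Ia = 1110341/140300 in
Q = (1110341/140300)²/((1110341/140300) + 3900/1403) = (1232857136281/19684090000)/(1500341/140300) = 1232857136281/210497842300 in ≈ 5.857 in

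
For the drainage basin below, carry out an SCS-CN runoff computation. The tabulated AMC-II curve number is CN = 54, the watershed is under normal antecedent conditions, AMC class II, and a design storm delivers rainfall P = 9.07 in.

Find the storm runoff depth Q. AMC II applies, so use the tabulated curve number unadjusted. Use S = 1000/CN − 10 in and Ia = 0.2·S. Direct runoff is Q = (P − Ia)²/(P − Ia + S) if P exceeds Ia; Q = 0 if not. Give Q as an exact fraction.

Q = 395572321/115800300 in ≈ 3.416 in

CN(II) = 54; AMC II needs no correction.
S = 1000/54 − 10 = 230/27 in ≈ 8.519 in
Initial abstraction Ia = S/5 = (230/27)/5 = 46/27 ≈ 1.704 in
P − Ia = 9.070 − 1.704 = 19889/2700 ≈ 7.366 in (> 0, runoff occurs)
Q = (19889/2700)²/((19889/2700) + 230/27) = (395572321/7290000)/(42889/2700) = 395572321/115800300 in ≈ 3.416 in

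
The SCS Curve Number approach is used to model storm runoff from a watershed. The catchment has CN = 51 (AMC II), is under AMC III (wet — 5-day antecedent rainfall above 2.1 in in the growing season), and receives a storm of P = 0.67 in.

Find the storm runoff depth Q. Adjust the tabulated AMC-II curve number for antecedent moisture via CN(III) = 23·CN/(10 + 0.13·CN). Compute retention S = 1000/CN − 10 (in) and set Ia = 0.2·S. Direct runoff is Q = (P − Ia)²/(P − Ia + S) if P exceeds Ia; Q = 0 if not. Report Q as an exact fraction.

Adjust CN=51 to AMC III: 23·51/(10 + 0.13·51) → 1173 ÷ (1663/100) = 117300/1663 ≈ 70.535
Max retention: S = 1000/(117300/1663) − 10 = 4900/1173 in (≈ 4.177 in)
Ia = 0.2·(4900/1173) = 980/1173 in ≈ 0.835 in
P = 0.670 ≤ Ia = 0.835 in: entire storm abstracted, Q = 0.

Q = 0 in ≈ 0.000 in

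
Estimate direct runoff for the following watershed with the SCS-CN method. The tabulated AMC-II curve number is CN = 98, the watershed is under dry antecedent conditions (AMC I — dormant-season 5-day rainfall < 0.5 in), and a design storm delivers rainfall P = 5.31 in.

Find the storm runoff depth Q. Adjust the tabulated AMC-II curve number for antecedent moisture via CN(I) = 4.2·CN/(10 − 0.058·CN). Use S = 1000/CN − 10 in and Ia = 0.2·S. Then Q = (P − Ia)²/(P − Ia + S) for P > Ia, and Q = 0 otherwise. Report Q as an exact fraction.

CN(I) from CN(II)=98: (4.2·98)/(10 − 0.058·98) = 102900/1079 ≈ 95.366
S = 1000/(102900/1079) − 10 = 500/1029 in ≈ 0.486 in
Ia = 0.2S: 0.2·0.486 = 0.097 in (exactly 100/1029)
Excess rainfall: 5.310 − 0.097 = 5.213 in; P > Ia so Q > 0
Q = (536399/102900)²/((536399/102900) + 500/1029) = (287723887201/10588410000)/(586399/102900) = 287723887201/60340457100 in ≈ 4.768 in

Q = 287723887201/60340457100 in ≈ 4.768 in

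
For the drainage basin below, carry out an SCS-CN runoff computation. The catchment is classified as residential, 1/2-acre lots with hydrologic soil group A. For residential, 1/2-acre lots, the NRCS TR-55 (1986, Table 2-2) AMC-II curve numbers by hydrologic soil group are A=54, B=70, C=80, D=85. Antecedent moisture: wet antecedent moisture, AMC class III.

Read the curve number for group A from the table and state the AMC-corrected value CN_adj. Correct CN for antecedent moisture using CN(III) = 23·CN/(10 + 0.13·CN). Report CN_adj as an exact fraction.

NRCS table: residential, 1/2-acre lots, soil group A → CN(II) = 54
Wet (AMC III): CN(III) = 23·54/(10 + 0.13·54) = 1242/(851/50) = 2700/37 ≈ 72.973

CN_adj = 2700/37 ≈ 72.973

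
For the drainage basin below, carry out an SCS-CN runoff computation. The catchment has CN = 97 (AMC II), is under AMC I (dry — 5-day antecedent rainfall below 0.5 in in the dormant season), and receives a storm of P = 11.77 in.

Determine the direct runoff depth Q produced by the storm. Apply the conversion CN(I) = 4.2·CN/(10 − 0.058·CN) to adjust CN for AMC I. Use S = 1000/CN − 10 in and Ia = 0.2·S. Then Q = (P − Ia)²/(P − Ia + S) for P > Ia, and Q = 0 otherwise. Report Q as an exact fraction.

Adjust CN=97 to AMC I: 4.2·97/(10 − 0.058·97) → (2037/5) ÷ (2187/500) = 67900/729 ≈ 93.141
Max retention: S = 1000/(67900/729) − 10 = 500/679 in (≈ 0.736 in)
Ia = 0.2S: 0.2·0.736 = 0.147 in (exactly 100/679)
Since P=11.770 > Ia=0.147: effective rainfall P−Ia = 789183/67900 in
Q = (789183/67900)²/((789183/67900) + 500/679) = (622809807489/4610410000)/(839183/67900) = 622809807489/56980525700 in ≈ 10.930 in

Q = 622809807489/56980525700 in ≈ 10.930 in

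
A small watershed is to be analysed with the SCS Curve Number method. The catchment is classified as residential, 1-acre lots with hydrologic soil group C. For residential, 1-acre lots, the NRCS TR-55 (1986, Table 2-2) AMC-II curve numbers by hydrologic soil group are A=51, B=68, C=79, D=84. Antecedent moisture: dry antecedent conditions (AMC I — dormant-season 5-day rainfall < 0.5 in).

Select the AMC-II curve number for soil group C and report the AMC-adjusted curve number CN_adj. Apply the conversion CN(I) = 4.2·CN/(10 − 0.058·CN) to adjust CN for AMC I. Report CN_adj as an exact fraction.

CN_adj = 7900/129 ≈ 61.240

NRCS table: residential, 1-acre lots, soil group C → CN(II) = 79
CN(I) from CN(II)=79: (4.2·79)/(10 − 0.058·79) = 7900/129 ≈ 61.240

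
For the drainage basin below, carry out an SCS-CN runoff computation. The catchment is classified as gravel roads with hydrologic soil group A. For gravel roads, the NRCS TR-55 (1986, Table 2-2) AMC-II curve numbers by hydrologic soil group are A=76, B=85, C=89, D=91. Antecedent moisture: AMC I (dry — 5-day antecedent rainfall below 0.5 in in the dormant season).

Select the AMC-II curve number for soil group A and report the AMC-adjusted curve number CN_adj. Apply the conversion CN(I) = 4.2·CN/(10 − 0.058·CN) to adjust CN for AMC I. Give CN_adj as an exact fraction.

CN_adj = 13300/233 ≈ 57.082

NRCS table: gravel roads, soil group A → CN(II) = 76
Dry (AMC I): CN(I) = 4.2·76/(10 − 0.058·76) = (1596/5)/(699/125) = 13300/233 ≈ 57.082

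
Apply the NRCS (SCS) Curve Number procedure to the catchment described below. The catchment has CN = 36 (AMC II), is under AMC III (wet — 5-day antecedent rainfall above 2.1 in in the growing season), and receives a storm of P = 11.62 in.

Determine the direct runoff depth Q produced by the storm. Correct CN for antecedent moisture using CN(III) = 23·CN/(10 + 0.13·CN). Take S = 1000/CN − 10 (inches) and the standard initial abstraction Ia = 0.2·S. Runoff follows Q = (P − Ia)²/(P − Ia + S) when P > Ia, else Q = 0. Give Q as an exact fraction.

Q = 10871607289/1907163450 in ≈ 5.700 in

Adjust CN=36 to AMC III: 23·36/(10 + 0.13·36) → 828 ÷ (367/25) = 20700/367 ≈ 56.403
S = 1000/(20700/367) − 10 = 1600/207 in ≈ 7.729 in
Initial abstraction Ia = S/5 = (1600/207)/5 = 320/207 ≈ 1.546 in
Excess rainfall: 11.620 − 1.546 = 10.074 in; P > Ia so Q > 0
Q = (104267/10350)²/((104267/10350) + 1600/207) = (10871607289/107122500)/(184267/10350) = 10871607289/1907163450 in ≈ 5.700 in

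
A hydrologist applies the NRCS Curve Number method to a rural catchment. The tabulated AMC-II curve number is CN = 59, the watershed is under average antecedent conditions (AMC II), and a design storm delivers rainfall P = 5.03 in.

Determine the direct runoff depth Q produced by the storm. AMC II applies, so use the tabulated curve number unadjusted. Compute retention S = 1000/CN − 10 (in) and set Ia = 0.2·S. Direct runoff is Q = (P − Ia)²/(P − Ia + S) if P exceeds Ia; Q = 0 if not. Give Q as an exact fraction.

Q = 461261529/368614300 in ≈ 1.251 in

AMC II — tabulated CN = 59 applies directly.
Retention S: 1000/CN − 10 with CN=59.000 → S = 410/59 ≈ 6.949 in
Ia = 0.2·(410/59) = 82/59 in ≈ 1.390 in
Since P=5.030 > Ia=1.390: effective rainfall P−Ia = 21477/5900 in
Runoff Q = (P−Ia)²/(P−Ia+S) = (3.640)²/(3.640+6.949) = 461261529/368614300 ≈ 1.251 in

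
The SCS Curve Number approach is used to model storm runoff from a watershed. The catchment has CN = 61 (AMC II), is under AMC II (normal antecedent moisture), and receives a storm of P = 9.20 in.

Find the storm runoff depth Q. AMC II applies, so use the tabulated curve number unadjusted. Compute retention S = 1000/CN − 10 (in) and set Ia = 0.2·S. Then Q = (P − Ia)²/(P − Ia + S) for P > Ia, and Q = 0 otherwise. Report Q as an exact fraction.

CN(II) = 61; AMC II needs no correction.
S = 1000/61 − 10 = 390/61 in ≈ 6.393 in
Ia = 0.2·(390/61) = 78/61 in ≈ 1.279 in
Excess rainfall: 9.200 − 1.279 = 7.921 in; P > Ia so Q > 0
Q = (2416/305)²/((2416/305) + 390/61) = (5837056/93025)/(4366/305) = 2918528/665815 in ≈ 4.383 in

Q = 2918528/665815 in ≈ 4.383 in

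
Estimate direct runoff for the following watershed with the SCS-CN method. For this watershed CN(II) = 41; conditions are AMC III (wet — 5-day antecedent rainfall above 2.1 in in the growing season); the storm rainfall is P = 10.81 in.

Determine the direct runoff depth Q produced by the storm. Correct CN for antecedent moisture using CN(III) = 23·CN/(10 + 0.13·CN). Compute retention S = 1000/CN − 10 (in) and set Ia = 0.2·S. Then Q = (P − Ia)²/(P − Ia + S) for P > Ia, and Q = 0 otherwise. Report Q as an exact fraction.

Wet (AMC III): CN(III) = 23·41/(10 + 0.13·41) = 943/(1533/100) = 94300/1533 ≈ 61.513
Max retention: S = 1000/(94300/1533) − 10 = 5900/943 in (≈ 6.257 in)
Ia = 0.2·(5900/943) = 1180/943 in ≈ 1.251 in
P − Ia = 10.810 − 1.251 = 901383/94300 ≈ 9.559 in (> 0, runoff occurs)
Runoff Q = (P−Ia)²/(P−Ia+S) = (9.559)²/(9.559+6.257) = 812491312689/140637416900 ≈ 5.777 in

Q = 812491312689/140637416900 in ≈ 5.777 in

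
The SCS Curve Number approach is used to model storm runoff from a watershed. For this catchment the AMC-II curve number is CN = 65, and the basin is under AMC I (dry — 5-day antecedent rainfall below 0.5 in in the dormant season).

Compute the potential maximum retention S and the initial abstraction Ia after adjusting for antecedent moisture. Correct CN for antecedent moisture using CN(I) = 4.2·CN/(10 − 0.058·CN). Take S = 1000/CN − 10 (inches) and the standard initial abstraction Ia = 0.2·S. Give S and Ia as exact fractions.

Dry (AMC I): CN(I) = 4.2·65/(10 − 0.058·65) = 273/(623/100) = 3900/89 ≈ 43.820
Max retention: S = 1000/(3900/89) − 10 = 500/39 in (≈ 12.821 in)
Ia = 0.2·(500/39) = 100/39 in ≈ 2.564 in

S = 500/39 in ≈ 12.821 in; Ia = 100/39 in ≈ 2.564 in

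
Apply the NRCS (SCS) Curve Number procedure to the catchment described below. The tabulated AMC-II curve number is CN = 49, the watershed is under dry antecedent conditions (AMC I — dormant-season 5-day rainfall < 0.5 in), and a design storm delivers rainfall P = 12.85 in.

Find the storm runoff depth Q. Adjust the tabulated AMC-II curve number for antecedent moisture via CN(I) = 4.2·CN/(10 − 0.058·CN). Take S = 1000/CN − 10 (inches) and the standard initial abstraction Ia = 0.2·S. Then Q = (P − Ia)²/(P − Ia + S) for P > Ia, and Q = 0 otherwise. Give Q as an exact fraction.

Q = 2932330801/1537675860 in ≈ 1.907 in

Adjust CN=49 to AMC I: 4.2·49/(10 − 0.058·49) → (1029/5) ÷ (3579/500) = 34300/1193 ≈ 28.751
Max retention: S = 1000/(34300/1193) − 10 = 8500/343 in (≈ 24.781 in)
Initial abstraction Ia = S/5 = (8500/343)/5 = 1700/343 ≈ 4.956 in
Excess rainfall: 12.850 − 4.956 = 7.894 in; P > Ia so Q > 0
Q: (54151/6860)² ÷ (224151/6860) = 2932330801/1537675860 in (≈ 1.907 in)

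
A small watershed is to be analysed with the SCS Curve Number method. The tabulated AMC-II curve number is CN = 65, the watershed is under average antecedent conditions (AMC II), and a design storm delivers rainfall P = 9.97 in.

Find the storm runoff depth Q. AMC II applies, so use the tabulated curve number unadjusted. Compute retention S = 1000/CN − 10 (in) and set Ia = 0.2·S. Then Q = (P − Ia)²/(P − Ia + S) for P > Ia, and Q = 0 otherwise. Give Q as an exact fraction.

Q = 133656721/24129300 in ≈ 5.539 in

AMC II — tabulated CN = 65 applies directly.
Max retention: S = 1000/65 − 10 = 70/13 in (≈ 5.385 in)
Ia = 0.2·(70/13) = 14/13 in ≈ 1.077 in
P − Ia = 9.970 − 1.077 = 11561/1300 ≈ 8.893 in (> 0, runoff occurs)
Q: (11561/1300)² ÷ (18561/1300) = 133656721/24129300 in (≈ 5.539 in)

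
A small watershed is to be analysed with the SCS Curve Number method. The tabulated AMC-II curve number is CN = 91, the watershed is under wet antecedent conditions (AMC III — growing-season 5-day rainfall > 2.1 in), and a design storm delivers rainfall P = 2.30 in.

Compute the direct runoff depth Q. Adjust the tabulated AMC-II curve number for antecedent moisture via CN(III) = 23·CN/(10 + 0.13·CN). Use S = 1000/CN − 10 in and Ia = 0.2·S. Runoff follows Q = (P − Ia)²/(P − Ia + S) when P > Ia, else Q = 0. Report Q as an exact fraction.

Adjust CN=91 to AMC III: 23·91/(10 + 0.13·91) → 2093 ÷ (2183/100) = 209300/2183 ≈ 95.877
Retention S: 1000/CN − 10 with CN=95.877 → S = 900/2093 ≈ 0.430 in
Ia = 0.2·(900/2093) = 180/2093 in ≈ 0.086 in
P − Ia = 2.300 − 0.086 = 46339/20930 ≈ 2.214 in (> 0, runoff occurs)
Q: (46339/20930)² ÷ (55339/20930) = 2147302921/1158245270 in (≈ 1.854 in)

Q = 2147302921/1158245270 in ≈ 1.854 in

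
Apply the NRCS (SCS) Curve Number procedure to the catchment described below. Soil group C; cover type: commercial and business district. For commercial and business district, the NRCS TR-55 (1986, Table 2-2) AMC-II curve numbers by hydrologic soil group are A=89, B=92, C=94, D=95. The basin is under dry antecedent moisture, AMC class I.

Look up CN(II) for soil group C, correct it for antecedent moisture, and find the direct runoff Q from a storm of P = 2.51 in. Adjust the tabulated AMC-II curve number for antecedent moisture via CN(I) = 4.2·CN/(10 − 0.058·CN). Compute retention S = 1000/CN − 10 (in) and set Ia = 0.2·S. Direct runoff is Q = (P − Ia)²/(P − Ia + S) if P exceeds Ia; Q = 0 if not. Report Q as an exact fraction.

Q = 5267711241/4032849100 in ≈ 1.306 in

NRCS table: commercial and business district, soil group C → CN(II) = 94
Dry (AMC I): CN(I) = 4.2·94/(10 − 0.058·94) = (1974/5)/(1137/250) = 32900/379 ≈ 86.807
Max retention: S = 1000/(32900/379) − 10 = 500/329 in (≈ 1.520 in)
Initial abstraction Ia = S/5 = (500/329)/5 = 100/329 ≈ 0.304 in
Since P=2.510 > Ia=0.304: effective rainfall P−Ia = 72579/32900 in
Q: (72579/32900)² ÷ (122579/32900) = 5267711241/4032849100 in (≈ 1.306 in)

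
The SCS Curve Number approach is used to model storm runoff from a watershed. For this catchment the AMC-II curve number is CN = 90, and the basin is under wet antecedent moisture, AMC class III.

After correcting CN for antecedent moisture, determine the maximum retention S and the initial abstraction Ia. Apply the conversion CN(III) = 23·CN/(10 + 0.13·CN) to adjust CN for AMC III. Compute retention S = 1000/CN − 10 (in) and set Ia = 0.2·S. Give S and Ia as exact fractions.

Wet (AMC III): CN(III) = 23·90/(10 + 0.13·90) = 2070/(217/10) = 20700/217 ≈ 95.392
S = 1000/(20700/217) − 10 = 100/207 in ≈ 0.483 in
Ia = 0.2·(100/207) = 20/207 in ≈ 0.097 in

S = 100/207 in ≈ 0.483 in; Ia = 20/207 in ≈ 0.097 in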